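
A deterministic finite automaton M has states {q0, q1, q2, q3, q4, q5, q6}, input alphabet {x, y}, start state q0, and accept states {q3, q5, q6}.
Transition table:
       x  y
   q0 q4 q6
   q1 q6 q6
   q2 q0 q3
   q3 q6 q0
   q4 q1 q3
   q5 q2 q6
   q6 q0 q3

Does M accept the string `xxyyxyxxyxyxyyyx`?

rejected

q0 --x--> q4
q4 --x--> q1
q1 --y--> q6
q6 --y--> q3
q3 --x--> q6
q6 --y--> q3
q3 --x--> q6
q6 --x--> q0
q0 --y--> q6
q6 --x--> q0
q0 --y--> q6
q6 --x--> q0
q0 --y--> q6
q6 --y--> q3
q3 --y--> q0
q0 --x--> q4
End in state q4, which is not an accepting state.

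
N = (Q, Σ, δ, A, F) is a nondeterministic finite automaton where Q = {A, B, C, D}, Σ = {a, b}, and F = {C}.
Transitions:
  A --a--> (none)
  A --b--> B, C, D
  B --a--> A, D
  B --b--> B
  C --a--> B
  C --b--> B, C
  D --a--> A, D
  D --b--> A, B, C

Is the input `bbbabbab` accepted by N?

Start: {A}
read b: {B, C, D}
read b: {A, B, C}
read b: {B, C, D}
read a: {A, B, D}
read b: {A, B, C, D}
read b: {A, B, C, D}
read a: {A, B, D}
read b: {A, B, C, D}
Reachable ∩ accepting = {C} — nonempty.

accepted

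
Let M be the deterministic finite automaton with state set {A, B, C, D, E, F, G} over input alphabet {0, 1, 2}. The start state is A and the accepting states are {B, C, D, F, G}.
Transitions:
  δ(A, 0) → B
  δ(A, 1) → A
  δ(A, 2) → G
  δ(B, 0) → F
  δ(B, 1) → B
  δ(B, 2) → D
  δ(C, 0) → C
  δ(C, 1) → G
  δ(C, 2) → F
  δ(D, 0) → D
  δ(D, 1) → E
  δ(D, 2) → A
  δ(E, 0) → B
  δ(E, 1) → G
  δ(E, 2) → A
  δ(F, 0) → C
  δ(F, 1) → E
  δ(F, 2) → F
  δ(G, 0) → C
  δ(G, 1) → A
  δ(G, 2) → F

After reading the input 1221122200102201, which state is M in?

G

A --1--> A
A --2--> G
G --2--> F
F --1--> E
E --1--> G
G --2--> F
F --2--> F
F --2--> F
F --0--> C
C --0--> C
C --1--> G
G --0--> C
C --2--> F
F --2--> F
F --0--> C
C --1--> G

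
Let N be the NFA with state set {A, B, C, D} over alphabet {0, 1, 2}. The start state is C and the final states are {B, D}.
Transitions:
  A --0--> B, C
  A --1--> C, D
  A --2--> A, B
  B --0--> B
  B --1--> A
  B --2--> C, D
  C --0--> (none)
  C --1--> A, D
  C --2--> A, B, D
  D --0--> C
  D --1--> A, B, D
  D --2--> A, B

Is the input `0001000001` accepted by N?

Start: {C}
read 0: {}
The reachable set is empty and stays empty for the remaining 9 symbols.
Reachable ∩ accepting = {} — empty.

rejected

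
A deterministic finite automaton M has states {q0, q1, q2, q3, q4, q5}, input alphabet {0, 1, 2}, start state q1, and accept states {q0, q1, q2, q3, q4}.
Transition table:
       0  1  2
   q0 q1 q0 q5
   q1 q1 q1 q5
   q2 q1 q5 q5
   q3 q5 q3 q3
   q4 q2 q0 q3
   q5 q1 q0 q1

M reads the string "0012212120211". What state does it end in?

q0

q1 --0--> q1
q1 --0--> q1
q1 --1--> q1
q1 --2--> q5
q5 --2--> q1
q1 --1--> q1
q1 --2--> q5
q5 --1--> q0
q0 --2--> q5
q5 --0--> q1
q1 --2--> q5
q5 --1--> q0
q0 --1--> q0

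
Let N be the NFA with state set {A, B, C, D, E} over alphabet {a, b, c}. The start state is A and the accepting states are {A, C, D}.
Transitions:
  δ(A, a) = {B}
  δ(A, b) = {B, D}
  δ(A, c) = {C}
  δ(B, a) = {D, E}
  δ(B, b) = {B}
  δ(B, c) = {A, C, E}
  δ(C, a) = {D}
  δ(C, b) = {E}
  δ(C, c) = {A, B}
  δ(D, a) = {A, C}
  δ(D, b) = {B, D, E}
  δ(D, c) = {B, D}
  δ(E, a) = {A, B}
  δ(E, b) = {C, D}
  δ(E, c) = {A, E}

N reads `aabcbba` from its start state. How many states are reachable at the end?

5

Start: {A}
read a: {B}
read a: {D, E}
read b: {B, C, D, E}
read c: {A, B, C, D, E}
read b: {B, C, D, E}
read b: {B, C, D, E}
read a: {A, B, C, D, E}
Final reachable set {A, B, C, D, E} has 5 states.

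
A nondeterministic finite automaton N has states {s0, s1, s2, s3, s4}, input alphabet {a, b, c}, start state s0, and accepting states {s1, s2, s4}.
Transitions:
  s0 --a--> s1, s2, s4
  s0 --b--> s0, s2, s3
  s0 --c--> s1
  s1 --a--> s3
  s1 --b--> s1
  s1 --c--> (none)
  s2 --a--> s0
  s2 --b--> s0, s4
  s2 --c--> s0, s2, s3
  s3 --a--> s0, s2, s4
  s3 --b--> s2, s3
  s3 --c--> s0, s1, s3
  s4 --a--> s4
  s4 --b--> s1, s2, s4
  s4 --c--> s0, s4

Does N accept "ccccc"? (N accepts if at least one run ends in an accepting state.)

rejected

Start: {s0}
read c: {s1}
read c: {}
The reachable set is empty and stays empty for the remaining 3 symbols.
Reachable ∩ accepting = {} — empty.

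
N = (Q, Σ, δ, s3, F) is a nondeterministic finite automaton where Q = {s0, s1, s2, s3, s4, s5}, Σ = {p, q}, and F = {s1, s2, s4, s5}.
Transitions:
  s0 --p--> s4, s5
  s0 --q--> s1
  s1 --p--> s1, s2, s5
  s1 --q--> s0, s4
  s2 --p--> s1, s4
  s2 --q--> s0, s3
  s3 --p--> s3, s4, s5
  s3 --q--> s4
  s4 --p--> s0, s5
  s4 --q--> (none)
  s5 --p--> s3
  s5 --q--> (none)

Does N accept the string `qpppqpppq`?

Start: {s3}
read q: {s4}
read p: {s0, s5}
read p: {s3, s4, s5}
read p: {s0, s3, s4, s5}
read q: {s1, s4}
read p: {s0, s1, s2, s5}
read p: {s1, s2, s3, s4, s5}
read p: {s0, s1, s2, s3, s4, s5}
read q: {s0, s1, s3, s4}
Reachable ∩ accepting = {s1, s4} — nonempty.

accepted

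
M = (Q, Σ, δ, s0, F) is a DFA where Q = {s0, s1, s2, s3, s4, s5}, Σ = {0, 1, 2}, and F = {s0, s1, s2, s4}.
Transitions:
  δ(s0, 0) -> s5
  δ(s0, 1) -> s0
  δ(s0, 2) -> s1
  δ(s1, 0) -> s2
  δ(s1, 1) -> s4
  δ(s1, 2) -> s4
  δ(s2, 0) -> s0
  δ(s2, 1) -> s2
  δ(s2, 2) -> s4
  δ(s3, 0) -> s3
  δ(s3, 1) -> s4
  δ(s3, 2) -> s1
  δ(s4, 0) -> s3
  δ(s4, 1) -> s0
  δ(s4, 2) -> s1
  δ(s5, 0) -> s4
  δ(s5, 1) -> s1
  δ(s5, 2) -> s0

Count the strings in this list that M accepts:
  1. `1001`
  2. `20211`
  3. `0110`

`1001`: accepted
`20211`: accepted
`0110`: rejected

2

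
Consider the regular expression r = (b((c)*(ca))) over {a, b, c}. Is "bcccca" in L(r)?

Split as b·cccca: b matches b and ((c)*(ca)) matches cccca.

yes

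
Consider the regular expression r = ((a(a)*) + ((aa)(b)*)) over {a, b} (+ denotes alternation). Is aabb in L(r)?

yes

The right alternative ((aa)(b)*) matches aabb.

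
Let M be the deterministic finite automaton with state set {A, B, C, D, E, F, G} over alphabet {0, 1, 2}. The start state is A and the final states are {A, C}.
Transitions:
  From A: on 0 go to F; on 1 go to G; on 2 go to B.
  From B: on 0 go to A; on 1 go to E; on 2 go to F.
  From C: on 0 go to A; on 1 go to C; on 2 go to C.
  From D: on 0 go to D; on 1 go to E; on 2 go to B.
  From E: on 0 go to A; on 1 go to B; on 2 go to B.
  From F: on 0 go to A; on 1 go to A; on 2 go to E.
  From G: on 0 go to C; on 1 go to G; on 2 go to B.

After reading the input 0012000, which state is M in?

A

A --0--> F
F --0--> A
A --1--> G
G --2--> B
B --0--> A
A --0--> F
F --0--> A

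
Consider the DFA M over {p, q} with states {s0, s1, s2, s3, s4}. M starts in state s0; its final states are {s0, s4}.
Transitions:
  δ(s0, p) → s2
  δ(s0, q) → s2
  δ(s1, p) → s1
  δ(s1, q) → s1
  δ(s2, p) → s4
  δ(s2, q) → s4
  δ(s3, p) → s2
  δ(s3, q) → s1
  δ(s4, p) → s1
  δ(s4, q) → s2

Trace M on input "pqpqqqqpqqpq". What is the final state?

s1

s0 --p--> s2
s2 --q--> s4
s4 --p--> s1
s1 --q--> s1
s1 --q--> s1
s1 --q--> s1
s1 --q--> s1
s1 --p--> s1
s1 --q--> s1
s1 --q--> s1
s1 --p--> s1
s1 --q--> s1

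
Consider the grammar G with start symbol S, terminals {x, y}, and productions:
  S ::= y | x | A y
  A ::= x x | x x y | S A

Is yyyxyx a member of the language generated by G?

no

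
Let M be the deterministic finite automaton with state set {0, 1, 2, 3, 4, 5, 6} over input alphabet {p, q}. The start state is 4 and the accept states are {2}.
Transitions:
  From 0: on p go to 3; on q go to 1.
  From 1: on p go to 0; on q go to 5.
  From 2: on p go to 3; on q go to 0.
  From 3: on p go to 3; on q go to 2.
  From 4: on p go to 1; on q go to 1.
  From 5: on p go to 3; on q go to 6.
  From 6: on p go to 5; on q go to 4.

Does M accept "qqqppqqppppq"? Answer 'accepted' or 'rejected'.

4 --q--> 1
1 --q--> 5
5 --q--> 6
6 --p--> 5
5 --p--> 3
3 --q--> 2
2 --q--> 0
0 --p--> 3
3 --p--> 3
3 --p--> 3
3 --p--> 3
3 --q--> 2
End in state 2, which is an accepting state.

accepted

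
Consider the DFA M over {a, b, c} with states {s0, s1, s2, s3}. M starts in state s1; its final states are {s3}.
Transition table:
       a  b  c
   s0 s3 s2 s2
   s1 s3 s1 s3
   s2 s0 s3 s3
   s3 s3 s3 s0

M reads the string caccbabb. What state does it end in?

s3

s1 --c--> s3
s3 --a--> s3
s3 --c--> s0
s0 --c--> s2
s2 --b--> s3
s3 --a--> s3
s3 --b--> s3
s3 --b--> s3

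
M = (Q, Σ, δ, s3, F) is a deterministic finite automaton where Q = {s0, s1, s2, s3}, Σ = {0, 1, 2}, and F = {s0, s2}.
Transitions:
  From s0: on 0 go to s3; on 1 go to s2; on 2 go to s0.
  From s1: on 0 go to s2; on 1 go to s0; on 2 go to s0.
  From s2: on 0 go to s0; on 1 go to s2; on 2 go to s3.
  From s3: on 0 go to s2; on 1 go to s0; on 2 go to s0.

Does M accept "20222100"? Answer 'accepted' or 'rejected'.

rejected

s3 --2--> s0
s0 --0--> s3
s3 --2--> s0
s0 --2--> s0
s0 --2--> s0
s0 --1--> s2
s2 --0--> s0
s0 --0--> s3
End in state s3, which is not an accepting state.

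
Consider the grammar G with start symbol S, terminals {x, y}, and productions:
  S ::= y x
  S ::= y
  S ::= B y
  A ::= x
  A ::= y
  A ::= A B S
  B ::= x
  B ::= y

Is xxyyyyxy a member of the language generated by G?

no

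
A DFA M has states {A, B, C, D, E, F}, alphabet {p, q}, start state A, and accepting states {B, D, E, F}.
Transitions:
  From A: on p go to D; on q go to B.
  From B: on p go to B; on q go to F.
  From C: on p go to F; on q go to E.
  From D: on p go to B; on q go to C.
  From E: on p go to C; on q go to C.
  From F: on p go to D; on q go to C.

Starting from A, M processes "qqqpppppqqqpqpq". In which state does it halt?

A --q--> B
B --q--> F
F --q--> C
C --p--> F
F --p--> D
D --p--> B
B --p--> B
B --p--> B
B --q--> F
F --q--> C
C --q--> E
E --p--> C
C --q--> E
E --p--> C
C --q--> E

E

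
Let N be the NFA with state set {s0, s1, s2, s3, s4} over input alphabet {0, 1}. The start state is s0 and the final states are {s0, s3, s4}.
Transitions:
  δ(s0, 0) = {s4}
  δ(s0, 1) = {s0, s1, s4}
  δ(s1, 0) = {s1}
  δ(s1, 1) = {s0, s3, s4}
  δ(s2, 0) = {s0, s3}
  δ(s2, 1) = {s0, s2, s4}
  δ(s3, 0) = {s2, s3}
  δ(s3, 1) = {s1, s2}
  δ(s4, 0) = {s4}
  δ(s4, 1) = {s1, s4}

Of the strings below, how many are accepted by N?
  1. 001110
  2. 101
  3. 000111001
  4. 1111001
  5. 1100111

5

001110: accepted
101: accepted
000111001: accepted
1111001: accepted
1100111: accepted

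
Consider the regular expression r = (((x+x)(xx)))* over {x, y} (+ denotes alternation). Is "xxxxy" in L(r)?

no

xxxxy cannot be split into zero or more pieces each matching ((x+x)(xx)).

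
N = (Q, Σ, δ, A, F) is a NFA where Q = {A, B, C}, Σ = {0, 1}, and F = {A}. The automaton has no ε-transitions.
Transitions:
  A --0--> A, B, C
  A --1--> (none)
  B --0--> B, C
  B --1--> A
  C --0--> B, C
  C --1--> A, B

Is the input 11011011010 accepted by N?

rejected

Start: {A}
read 1: {}
The reachable set is empty and stays empty for the remaining 10 symbols.
Reachable ∩ accepting = {} — empty.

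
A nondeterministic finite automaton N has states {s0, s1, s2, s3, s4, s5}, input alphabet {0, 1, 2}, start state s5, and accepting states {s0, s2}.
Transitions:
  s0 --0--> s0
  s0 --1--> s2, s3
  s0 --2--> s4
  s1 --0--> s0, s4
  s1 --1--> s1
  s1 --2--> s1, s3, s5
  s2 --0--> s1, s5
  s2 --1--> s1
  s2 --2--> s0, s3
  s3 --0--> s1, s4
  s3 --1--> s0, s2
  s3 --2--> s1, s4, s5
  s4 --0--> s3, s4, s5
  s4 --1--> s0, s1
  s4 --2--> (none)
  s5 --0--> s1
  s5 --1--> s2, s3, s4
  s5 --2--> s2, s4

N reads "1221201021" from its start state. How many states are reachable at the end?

Start: {s5}
read 1: {s2, s3, s4}
read 2: {s0, s1, s3, s4, s5}
read 2: {s1, s2, s3, s4, s5}
read 1: {s0, s1, s2, s3, s4}
read 2: {s0, s1, s3, s4, s5}
read 0: {s0, s1, s3, s4, s5}
read 1: {s0, s1, s2, s3, s4}
read 0: {s0, s1, s3, s4, s5}
read 2: {s1, s2, s3, s4, s5}
read 1: {s0, s1, s2, s3, s4}
Final reachable set {s0, s1, s2, s3, s4} has 5 states.

5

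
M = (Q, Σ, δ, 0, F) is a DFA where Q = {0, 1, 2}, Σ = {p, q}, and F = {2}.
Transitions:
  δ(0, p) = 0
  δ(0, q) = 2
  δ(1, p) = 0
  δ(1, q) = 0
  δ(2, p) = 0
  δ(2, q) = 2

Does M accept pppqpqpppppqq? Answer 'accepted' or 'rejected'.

0 --p--> 0
0 --p--> 0
0 --p--> 0
0 --q--> 2
2 --p--> 0
0 --q--> 2
2 --p--> 0
0 --p--> 0
0 --p--> 0
0 --p--> 0
0 --p--> 0
0 --q--> 2
2 --q--> 2
End in state 2, which is an accepting state.

accepted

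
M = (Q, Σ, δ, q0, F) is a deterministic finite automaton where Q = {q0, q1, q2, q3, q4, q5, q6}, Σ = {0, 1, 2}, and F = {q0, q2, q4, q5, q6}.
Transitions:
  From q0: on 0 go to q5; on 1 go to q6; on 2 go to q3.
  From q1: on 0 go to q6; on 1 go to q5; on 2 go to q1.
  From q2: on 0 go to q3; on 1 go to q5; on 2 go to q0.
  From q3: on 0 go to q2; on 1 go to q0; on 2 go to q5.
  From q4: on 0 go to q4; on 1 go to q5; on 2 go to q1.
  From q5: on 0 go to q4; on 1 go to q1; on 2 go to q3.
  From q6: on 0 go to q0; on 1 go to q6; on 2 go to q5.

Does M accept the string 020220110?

q0 --0--> q5
q5 --2--> q3
q3 --0--> q2
q2 --2--> q0
q0 --2--> q3
q3 --0--> q2
q2 --1--> q5
q5 --1--> q1
q1 --0--> q6
End in state q6, which is an accepting state.

accepted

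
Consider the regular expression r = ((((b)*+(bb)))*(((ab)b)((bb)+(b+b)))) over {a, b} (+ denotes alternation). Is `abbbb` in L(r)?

yes

Split as ε·abbbb: (((b)*+(bb)))* matches ε and (((ab)b)((bb)+(b+b))) matches abbbb.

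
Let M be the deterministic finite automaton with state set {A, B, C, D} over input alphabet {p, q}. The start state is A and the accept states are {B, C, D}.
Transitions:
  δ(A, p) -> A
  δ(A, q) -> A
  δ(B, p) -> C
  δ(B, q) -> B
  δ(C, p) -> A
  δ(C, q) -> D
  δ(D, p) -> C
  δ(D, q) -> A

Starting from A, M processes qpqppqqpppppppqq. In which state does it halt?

A

A --q--> A
A --p--> A
A --q--> A
A --p--> A
A --p--> A
A --q--> A
A --q--> A
A --p--> A
A --p--> A
A --p--> A
A --p--> A
A --p--> A
A --p--> A
A --p--> A
A --q--> A
A --q--> A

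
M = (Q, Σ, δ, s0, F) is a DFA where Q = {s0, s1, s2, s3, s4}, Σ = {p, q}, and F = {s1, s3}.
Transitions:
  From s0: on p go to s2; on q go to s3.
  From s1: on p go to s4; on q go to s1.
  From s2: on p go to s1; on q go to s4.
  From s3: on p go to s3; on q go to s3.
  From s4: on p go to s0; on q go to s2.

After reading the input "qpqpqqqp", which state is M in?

s0 --q--> s3
s3 --p--> s3
s3 --q--> s3
s3 --p--> s3
s3 --q--> s3
s3 --q--> s3
s3 --q--> s3
s3 --p--> s3

s3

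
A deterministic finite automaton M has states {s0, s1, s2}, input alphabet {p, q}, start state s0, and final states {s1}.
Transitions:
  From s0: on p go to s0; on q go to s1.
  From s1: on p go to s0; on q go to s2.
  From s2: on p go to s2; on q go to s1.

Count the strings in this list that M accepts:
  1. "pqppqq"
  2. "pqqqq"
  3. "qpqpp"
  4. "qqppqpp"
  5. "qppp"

0

"pqppqq": rejected
"pqqqq": rejected
"qpqpp": rejected
"qqppqpp": rejected
"qppp": rejected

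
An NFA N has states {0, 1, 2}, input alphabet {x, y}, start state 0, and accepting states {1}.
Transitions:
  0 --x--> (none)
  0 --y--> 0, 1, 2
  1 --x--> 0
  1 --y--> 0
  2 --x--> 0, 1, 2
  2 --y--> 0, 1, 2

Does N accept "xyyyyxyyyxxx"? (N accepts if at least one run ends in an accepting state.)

Start: {0}
read x: {}
The reachable set is empty and stays empty for the remaining 11 symbols.
Reachable ∩ accepting = {} — empty.

rejected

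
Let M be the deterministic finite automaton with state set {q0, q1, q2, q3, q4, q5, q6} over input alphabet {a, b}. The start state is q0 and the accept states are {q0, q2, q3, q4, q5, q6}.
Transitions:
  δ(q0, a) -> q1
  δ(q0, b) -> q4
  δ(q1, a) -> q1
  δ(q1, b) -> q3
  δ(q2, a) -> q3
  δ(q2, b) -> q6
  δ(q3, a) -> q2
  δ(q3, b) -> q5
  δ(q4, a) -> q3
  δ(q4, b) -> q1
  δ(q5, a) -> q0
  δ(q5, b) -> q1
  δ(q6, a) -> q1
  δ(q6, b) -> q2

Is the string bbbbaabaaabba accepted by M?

q0 --b--> q4
q4 --b--> q1
q1 --b--> q3
q3 --b--> q5
q5 --a--> q0
q0 --a--> q1
q1 --b--> q3
q3 --a--> q2
q2 --a--> q3
q3 --a--> q2
q2 --b--> q6
q6 --b--> q2
q2 --a--> q3
End in state q3, which is an accepting state.

accepted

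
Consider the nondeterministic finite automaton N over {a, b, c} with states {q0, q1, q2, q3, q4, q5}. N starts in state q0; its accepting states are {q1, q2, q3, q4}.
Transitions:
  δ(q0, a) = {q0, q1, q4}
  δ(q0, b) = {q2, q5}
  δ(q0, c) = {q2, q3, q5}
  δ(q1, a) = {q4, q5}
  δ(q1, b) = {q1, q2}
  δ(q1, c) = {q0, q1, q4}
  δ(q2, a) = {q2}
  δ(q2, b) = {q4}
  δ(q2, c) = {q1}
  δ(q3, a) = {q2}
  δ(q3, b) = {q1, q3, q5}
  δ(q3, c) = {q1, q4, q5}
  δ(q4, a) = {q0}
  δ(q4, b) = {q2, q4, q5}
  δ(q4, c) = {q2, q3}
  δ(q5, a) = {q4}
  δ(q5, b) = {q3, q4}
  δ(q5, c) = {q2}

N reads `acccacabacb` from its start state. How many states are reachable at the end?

Start: {q0}
read a: {q0, q1, q4}
read c: {q0, q1, q2, q3, q4, q5}
read c: {q0, q1, q2, q3, q4, q5}
read c: {q0, q1, q2, q3, q4, q5}
read a: {q0, q1, q2, q4, q5}
read c: {q0, q1, q2, q3, q4, q5}
read a: {q0, q1, q2, q4, q5}
read b: {q1, q2, q3, q4, q5}
read a: {q0, q2, q4, q5}
read c: {q1, q2, q3, q5}
read b: {q1, q2, q3, q4, q5}
Final reachable set {q1, q2, q3, q4, q5} has 5 states.

5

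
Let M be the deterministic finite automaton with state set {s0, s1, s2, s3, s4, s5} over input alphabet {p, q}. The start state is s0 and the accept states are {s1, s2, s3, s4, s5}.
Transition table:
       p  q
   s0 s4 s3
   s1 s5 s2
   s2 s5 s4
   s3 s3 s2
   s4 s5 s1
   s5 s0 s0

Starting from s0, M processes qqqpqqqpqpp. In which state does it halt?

s5

s0 --q--> s3
s3 --q--> s2
s2 --q--> s4
s4 --p--> s5
s5 --q--> s0
s0 --q--> s3
s3 --q--> s2
s2 --p--> s5
s5 --q--> s0
s0 --p--> s4
s4 --p--> s5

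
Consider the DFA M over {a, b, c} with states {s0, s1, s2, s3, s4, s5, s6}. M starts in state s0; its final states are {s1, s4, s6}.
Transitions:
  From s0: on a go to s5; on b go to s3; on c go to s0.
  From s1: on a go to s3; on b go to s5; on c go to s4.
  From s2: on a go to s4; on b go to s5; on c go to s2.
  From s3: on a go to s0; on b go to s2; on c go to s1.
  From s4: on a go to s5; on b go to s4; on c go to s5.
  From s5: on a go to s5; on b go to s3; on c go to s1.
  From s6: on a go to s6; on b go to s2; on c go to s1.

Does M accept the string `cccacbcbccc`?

s0 --c--> s0
s0 --c--> s0
s0 --c--> s0
s0 --a--> s5
s5 --c--> s1
s1 --b--> s5
s5 --c--> s1
s1 --b--> s5
s5 --c--> s1
s1 --c--> s4
s4 --c--> s5
End in state s5, which is not an accepting state.

rejected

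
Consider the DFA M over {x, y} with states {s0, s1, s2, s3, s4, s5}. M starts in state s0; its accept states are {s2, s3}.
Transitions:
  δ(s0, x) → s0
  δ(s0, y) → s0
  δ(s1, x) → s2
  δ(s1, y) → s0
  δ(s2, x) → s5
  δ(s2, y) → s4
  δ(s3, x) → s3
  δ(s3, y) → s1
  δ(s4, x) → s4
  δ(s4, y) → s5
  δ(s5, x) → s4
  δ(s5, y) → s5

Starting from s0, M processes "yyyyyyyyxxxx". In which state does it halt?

s0

s0 --y--> s0
s0 --y--> s0
s0 --y--> s0
s0 --y--> s0
s0 --y--> s0
s0 --y--> s0
s0 --y--> s0
s0 --y--> s0
s0 --x--> s0
s0 --x--> s0
s0 --x--> s0
s0 --x--> s0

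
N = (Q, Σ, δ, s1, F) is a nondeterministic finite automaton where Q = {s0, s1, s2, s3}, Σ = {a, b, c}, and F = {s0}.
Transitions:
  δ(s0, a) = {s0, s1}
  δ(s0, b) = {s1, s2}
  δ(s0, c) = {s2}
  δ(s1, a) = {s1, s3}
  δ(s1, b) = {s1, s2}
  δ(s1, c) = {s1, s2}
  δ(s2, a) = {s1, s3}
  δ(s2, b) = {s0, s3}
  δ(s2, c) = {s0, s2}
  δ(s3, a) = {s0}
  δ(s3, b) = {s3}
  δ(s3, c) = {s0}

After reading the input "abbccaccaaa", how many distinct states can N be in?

3

Start: {s1}
read a: {s1, s3}
read b: {s1, s2, s3}
read b: {s0, s1, s2, s3}
read c: {s0, s1, s2}
read c: {s0, s1, s2}
read a: {s0, s1, s3}
read c: {s0, s1, s2}
read c: {s0, s1, s2}
read a: {s0, s1, s3}
read a: {s0, s1, s3}
read a: {s0, s1, s3}
Final reachable set {s0, s1, s3} has 3 states.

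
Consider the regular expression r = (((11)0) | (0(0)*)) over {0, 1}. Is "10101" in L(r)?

Neither ((11)0) nor (0(0)*) matches 10101.

no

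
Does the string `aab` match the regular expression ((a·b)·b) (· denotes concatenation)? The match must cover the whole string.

No split of aab into u·v has (a·b) matching u and b matching v.

no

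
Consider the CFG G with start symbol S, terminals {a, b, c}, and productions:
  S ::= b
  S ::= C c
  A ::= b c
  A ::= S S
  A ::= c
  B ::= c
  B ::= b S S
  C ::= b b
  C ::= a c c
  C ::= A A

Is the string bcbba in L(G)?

no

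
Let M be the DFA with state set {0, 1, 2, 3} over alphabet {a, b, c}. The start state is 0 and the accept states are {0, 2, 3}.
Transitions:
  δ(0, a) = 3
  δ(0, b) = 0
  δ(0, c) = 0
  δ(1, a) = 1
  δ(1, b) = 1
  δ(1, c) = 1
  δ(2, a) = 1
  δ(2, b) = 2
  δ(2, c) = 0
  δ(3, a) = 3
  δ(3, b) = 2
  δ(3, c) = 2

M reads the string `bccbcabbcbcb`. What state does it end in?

0

0 --b--> 0
0 --c--> 0
0 --c--> 0
0 --b--> 0
0 --c--> 0
0 --a--> 3
3 --b--> 2
2 --b--> 2
2 --c--> 0
0 --b--> 0
0 --c--> 0
0 --b--> 0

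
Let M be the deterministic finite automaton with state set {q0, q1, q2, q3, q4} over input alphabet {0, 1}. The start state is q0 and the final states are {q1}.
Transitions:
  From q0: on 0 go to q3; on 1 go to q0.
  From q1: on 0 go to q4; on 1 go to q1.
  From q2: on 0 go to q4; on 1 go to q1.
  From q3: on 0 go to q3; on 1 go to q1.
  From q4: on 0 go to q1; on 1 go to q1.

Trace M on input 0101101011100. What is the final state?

q1

q0 --0--> q3
q3 --1--> q1
q1 --0--> q4
q4 --1--> q1
q1 --1--> q1
q1 --0--> q4
q4 --1--> q1
q1 --0--> q4
q4 --1--> q1
q1 --1--> q1
q1 --1--> q1
q1 --0--> q4
q4 --0--> q1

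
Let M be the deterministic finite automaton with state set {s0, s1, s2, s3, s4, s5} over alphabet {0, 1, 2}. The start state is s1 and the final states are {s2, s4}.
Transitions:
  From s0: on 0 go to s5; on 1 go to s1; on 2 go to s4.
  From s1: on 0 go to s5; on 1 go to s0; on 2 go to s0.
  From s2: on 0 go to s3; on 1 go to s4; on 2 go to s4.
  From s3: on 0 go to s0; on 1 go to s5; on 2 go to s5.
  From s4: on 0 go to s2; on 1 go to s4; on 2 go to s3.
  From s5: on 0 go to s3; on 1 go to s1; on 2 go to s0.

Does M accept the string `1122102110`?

accepted

s1 --1--> s0
s0 --1--> s1
s1 --2--> s0
s0 --2--> s4
s4 --1--> s4
s4 --0--> s2
s2 --2--> s4
s4 --1--> s4
s4 --1--> s4
s4 --0--> s2
End in state s2, which is an accepting state.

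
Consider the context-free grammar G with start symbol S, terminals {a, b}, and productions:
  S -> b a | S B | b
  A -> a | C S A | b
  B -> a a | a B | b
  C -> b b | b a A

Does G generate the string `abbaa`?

no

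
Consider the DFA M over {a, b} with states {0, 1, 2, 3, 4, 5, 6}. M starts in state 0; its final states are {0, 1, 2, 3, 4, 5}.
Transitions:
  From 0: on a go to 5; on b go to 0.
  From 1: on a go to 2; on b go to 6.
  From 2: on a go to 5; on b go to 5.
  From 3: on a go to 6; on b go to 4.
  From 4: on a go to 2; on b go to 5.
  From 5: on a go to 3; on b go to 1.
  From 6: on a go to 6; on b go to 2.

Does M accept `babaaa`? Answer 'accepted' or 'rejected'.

0 --b--> 0
0 --a--> 5
5 --b--> 1
1 --a--> 2
2 --a--> 5
5 --a--> 3
End in state 3, which is an accepting state.

accepted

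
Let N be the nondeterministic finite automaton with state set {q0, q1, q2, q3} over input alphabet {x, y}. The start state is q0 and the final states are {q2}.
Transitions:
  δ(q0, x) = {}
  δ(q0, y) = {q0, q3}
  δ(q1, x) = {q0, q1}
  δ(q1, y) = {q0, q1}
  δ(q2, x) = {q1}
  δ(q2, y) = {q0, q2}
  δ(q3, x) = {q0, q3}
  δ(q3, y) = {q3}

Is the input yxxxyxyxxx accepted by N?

Start: {q0}
read y: {q0, q3}
read x: {q0, q3}
read x: {q0, q3}
read x: {q0, q3}
read y: {q0, q3}
read x: {q0, q3}
read y: {q0, q3}
read x: {q0, q3}
read x: {q0, q3}
read x: {q0, q3}
Reachable ∩ accepting = {} — empty.

rejected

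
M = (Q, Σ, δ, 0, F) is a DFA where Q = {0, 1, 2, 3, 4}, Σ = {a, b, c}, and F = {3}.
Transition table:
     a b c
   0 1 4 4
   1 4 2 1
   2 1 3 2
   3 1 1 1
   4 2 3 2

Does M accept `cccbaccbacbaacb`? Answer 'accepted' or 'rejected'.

0 --c--> 4
4 --c--> 2
2 --c--> 2
2 --b--> 3
3 --a--> 1
1 --c--> 1
1 --c--> 1
1 --b--> 2
2 --a--> 1
1 --c--> 1
1 --b--> 2
2 --a--> 1
1 --a--> 4
4 --c--> 2
2 --b--> 3
End in state 3, which is an accepting state.

accepted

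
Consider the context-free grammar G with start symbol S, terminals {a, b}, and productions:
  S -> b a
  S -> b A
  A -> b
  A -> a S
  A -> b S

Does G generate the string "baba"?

yes

S ⇒ bA ⇒ baS ⇒ baba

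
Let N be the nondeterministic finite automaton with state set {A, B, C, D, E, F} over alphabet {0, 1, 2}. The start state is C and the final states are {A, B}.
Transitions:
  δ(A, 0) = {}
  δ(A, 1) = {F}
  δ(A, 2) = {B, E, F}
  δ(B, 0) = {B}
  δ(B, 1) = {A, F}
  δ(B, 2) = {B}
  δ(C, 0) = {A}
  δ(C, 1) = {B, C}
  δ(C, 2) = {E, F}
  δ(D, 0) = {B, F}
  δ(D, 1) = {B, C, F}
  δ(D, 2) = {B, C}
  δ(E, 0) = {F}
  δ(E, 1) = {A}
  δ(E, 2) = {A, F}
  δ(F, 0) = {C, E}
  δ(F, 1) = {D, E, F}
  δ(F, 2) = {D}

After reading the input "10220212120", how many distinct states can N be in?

Start: {C}
read 1: {B, C}
read 0: {A, B}
read 2: {B, E, F}
read 2: {A, B, D, F}
read 0: {B, C, E, F}
read 2: {A, B, D, E, F}
read 1: {A, B, C, D, E, F}
read 2: {A, B, C, D, E, F}
read 1: {A, B, C, D, E, F}
read 2: {A, B, C, D, E, F}
read 0: {A, B, C, E, F}
Final reachable set {A, B, C, E, F} has 5 states.

5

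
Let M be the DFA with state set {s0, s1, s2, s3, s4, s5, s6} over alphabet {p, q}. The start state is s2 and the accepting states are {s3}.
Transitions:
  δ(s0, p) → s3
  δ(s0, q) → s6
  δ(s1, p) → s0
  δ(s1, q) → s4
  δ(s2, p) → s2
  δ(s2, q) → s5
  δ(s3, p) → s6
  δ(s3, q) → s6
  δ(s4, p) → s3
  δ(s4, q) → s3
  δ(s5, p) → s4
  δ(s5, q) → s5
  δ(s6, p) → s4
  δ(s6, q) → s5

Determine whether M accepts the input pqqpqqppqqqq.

rejected

s2 --p--> s2
s2 --q--> s5
s5 --q--> s5
s5 --p--> s4
s4 --q--> s3
s3 --q--> s6
s6 --p--> s4
s4 --p--> s3
s3 --q--> s6
s6 --q--> s5
s5 --q--> s5
s5 --q--> s5
End in state s5, which is not an accepting state.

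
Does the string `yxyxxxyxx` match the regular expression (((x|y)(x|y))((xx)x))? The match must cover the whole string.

No split of yxyxxxyxx into u·v has ((x|y)(x|y)) matching u and ((xx)x) matching v.

no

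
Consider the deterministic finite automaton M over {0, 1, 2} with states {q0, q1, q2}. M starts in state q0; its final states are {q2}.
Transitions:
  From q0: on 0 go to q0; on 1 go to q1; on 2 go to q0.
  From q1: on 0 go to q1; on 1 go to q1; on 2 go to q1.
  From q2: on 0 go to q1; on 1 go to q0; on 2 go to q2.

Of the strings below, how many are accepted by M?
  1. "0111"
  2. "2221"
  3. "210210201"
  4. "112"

"0111": rejected
"2221": rejected
"210210201": rejected
"112": rejected

0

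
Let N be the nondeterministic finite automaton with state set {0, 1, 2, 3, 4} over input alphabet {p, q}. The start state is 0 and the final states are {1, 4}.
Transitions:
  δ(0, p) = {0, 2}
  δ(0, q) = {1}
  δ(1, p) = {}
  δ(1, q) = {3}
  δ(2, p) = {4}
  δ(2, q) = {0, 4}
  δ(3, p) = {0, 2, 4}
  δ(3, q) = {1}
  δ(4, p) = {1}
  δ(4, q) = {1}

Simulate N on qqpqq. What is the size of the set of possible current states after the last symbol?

Start: {0}
read q: {1}
read q: {3}
read p: {0, 2, 4}
read q: {0, 1, 4}
read q: {1, 3}
Final reachable set {1, 3} has 2 states.

2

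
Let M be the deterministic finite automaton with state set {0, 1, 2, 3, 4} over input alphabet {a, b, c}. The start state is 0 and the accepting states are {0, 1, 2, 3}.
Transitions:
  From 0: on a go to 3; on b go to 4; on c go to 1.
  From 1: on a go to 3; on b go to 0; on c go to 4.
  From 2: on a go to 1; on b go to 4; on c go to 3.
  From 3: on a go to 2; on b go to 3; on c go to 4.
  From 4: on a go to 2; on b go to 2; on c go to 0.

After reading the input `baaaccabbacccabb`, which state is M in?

3

0 --b--> 4
4 --a--> 2
2 --a--> 1
1 --a--> 3
3 --c--> 4
4 --c--> 0
0 --a--> 3
3 --b--> 3
3 --b--> 3
3 --a--> 2
2 --c--> 3
3 --c--> 4
4 --c--> 0
0 --a--> 3
3 --b--> 3
3 --b--> 3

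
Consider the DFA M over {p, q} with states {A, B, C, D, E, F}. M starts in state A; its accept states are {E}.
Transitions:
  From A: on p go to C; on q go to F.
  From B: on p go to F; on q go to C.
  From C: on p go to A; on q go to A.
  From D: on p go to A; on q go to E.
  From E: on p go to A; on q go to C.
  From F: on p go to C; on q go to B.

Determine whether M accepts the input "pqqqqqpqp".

A --p--> C
C --q--> A
A --q--> F
F --q--> B
B --q--> C
C --q--> A
A --p--> C
C --q--> A
A --p--> C
End in state C, which is not an accepting state.

rejected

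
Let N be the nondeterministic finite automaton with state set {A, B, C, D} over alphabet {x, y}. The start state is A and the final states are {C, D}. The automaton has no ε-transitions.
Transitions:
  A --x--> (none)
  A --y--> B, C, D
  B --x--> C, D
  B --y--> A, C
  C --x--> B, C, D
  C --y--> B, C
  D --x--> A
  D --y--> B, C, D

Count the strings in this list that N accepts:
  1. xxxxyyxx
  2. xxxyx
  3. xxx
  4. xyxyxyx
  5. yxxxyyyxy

xxxxyyxx: rejected
xxxyx: rejected
xxx: rejected
xyxyxyx: rejected
yxxxyyyxy: accepted

1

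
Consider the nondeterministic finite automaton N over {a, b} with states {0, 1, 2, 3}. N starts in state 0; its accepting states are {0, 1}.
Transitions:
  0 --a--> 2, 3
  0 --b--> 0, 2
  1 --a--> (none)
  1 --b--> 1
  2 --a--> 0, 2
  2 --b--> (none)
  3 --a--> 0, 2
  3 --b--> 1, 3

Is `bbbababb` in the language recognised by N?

Start: {0}
read b: {0, 2}
read b: {0, 2}
read b: {0, 2}
read a: {0, 2, 3}
read b: {0, 1, 2, 3}
read a: {0, 2, 3}
read b: {0, 1, 2, 3}
read b: {0, 1, 2, 3}
Reachable ∩ accepting = {0, 1} — nonempty.

accepted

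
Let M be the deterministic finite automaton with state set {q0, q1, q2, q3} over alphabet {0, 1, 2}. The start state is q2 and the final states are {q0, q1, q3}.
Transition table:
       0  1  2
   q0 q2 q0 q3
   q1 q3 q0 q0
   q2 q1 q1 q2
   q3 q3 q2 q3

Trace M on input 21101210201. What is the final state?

q2 --2--> q2
q2 --1--> q1
q1 --1--> q0
q0 --0--> q2
q2 --1--> q1
q1 --2--> q0
q0 --1--> q0
q0 --0--> q2
q2 --2--> q2
q2 --0--> q1
q1 --1--> q0

q0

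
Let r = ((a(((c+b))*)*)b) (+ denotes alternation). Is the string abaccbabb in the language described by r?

No split of abaccbabb into u·v has (a(((c+b))*)*) matching u and b matching v.

no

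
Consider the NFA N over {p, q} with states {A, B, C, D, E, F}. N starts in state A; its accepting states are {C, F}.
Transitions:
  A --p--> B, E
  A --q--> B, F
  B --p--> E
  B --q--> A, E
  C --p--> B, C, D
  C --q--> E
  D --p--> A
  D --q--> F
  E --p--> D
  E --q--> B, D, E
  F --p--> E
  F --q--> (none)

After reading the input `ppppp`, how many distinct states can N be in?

Start: {A}
read p: {B, E}
read p: {D, E}
read p: {A, D}
read p: {A, B, E}
read p: {B, D, E}
Final reachable set {B, D, E} has 3 states.

3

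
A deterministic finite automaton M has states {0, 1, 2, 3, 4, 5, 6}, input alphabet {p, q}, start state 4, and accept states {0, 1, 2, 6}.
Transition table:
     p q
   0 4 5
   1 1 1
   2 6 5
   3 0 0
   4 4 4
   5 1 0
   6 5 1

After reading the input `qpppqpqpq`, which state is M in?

4

4 --q--> 4
4 --p--> 4
4 --p--> 4
4 --p--> 4
4 --q--> 4
4 --p--> 4
4 --q--> 4
4 --p--> 4
4 --q--> 4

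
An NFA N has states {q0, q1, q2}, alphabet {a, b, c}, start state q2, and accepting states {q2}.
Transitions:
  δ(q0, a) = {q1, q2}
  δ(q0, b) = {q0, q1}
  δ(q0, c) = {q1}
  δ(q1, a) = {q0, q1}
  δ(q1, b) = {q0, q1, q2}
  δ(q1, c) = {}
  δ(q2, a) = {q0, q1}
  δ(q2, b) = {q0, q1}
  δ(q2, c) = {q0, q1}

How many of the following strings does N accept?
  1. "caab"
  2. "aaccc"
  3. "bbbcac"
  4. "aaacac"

"caab": accepted
"aaccc": rejected
"bbbcac": rejected
"aaacac": rejected

1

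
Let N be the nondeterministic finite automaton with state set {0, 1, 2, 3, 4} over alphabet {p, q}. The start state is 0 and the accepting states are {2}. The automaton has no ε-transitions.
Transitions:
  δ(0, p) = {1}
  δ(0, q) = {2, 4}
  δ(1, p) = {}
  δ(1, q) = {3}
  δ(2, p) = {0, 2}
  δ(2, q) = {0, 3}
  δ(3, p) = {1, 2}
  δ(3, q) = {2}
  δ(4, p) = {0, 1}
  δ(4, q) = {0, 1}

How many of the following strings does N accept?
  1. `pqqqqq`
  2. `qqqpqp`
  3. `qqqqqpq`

2

`pqqqqq`: rejected
`qqqpqp`: accepted
`qqqqqpq`: accepted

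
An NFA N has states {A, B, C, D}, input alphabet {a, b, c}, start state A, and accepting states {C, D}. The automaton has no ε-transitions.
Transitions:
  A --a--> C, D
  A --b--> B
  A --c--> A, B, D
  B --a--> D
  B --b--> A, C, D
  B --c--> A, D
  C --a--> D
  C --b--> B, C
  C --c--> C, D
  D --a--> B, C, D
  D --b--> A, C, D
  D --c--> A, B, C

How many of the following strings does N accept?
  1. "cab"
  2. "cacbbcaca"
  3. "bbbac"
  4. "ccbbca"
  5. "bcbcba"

5

"cab": accepted
"cacbbcaca": accepted
"bbbac": accepted
"ccbbca": accepted
"bcbcba": accepted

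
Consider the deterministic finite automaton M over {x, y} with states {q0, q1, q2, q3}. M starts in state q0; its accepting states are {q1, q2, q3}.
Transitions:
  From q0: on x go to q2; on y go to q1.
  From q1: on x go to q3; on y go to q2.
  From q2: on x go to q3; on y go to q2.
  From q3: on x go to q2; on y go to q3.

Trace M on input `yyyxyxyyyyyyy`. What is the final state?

q2

q0 --y--> q1
q1 --y--> q2
q2 --y--> q2
q2 --x--> q3
q3 --y--> q3
q3 --x--> q2
q2 --y--> q2
q2 --y--> q2
q2 --y--> q2
q2 --y--> q2
q2 --y--> q2
q2 --y--> q2
q2 --y--> q2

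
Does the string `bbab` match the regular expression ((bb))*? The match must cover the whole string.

no

bbab cannot be split into zero or more pieces each matching (bb).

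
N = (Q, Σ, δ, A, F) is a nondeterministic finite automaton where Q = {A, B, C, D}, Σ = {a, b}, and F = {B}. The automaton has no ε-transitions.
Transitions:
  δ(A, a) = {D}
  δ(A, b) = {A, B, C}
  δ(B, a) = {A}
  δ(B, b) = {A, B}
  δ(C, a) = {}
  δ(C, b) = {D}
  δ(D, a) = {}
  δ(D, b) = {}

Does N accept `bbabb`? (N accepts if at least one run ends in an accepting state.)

accepted

Start: {A}
read b: {A, B, C}
read b: {A, B, C, D}
read a: {A, D}
read b: {A, B, C}
read b: {A, B, C, D}
Reachable ∩ accepting = {B} — nonempty.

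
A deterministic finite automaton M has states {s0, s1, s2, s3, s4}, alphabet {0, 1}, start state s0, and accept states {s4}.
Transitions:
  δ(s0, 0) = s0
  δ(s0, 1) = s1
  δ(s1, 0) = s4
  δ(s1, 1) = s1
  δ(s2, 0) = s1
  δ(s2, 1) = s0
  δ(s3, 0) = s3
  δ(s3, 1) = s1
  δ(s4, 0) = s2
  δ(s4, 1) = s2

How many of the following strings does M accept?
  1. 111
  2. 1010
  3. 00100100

111: rejected
1010: rejected
00100100: rejected

0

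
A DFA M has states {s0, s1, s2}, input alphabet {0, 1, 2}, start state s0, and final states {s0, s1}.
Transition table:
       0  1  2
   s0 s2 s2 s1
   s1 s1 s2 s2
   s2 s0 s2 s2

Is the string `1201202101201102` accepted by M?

s0 --1--> s2
s2 --2--> s2
s2 --0--> s0
s0 --1--> s2
s2 --2--> s2
s2 --0--> s0
s0 --2--> s1
s1 --1--> s2
s2 --0--> s0
s0 --1--> s2
s2 --2--> s2
s2 --0--> s0
s0 --1--> s2
s2 --1--> s2
s2 --0--> s0
s0 --2--> s1
End in state s1, which is an accepting state.

accepted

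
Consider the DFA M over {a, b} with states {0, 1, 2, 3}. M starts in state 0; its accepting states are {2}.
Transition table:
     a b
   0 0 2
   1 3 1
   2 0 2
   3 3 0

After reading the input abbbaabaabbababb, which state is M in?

2

0 --a--> 0
0 --b--> 2
2 --b--> 2
2 --b--> 2
2 --a--> 0
0 --a--> 0
0 --b--> 2
2 --a--> 0
0 --a--> 0
0 --b--> 2
2 --b--> 2
2 --a--> 0
0 --b--> 2
2 --a--> 0
0 --b--> 2
2 --b--> 2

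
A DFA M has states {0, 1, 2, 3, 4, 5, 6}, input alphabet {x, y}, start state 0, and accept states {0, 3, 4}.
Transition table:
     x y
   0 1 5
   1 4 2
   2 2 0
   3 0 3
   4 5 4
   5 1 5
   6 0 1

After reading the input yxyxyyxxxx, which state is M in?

1

0 --y--> 5
5 --x--> 1
1 --y--> 2
2 --x--> 2
2 --y--> 0
0 --y--> 5
5 --x--> 1
1 --x--> 4
4 --x--> 5
5 --x--> 1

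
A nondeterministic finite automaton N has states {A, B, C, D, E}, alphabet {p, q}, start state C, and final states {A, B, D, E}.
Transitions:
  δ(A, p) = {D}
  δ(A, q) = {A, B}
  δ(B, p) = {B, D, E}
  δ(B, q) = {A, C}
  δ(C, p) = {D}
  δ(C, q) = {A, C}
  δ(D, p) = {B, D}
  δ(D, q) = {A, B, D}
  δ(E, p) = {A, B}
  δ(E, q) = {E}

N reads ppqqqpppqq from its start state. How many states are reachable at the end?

5

Start: {C}
read p: {D}
read p: {B, D}
read q: {A, B, C, D}
read q: {A, B, C, D}
read q: {A, B, C, D}
read p: {B, D, E}
read p: {A, B, D, E}
read p: {A, B, D, E}
read q: {A, B, C, D, E}
read q: {A, B, C, D, E}
Final reachable set {A, B, C, D, E} has 5 states.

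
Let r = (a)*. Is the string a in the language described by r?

yes

Split into 1 piece a; each matches a.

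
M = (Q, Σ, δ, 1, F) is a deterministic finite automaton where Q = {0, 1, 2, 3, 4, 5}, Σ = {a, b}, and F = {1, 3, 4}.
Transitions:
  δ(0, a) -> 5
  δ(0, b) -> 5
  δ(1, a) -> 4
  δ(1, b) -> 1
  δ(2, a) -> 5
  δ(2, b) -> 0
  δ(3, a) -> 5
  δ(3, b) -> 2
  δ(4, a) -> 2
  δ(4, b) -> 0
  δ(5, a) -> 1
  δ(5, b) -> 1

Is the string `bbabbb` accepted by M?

1 --b--> 1
1 --b--> 1
1 --a--> 4
4 --b--> 0
0 --b--> 5
5 --b--> 1
End in state 1, which is an accepting state.

accepted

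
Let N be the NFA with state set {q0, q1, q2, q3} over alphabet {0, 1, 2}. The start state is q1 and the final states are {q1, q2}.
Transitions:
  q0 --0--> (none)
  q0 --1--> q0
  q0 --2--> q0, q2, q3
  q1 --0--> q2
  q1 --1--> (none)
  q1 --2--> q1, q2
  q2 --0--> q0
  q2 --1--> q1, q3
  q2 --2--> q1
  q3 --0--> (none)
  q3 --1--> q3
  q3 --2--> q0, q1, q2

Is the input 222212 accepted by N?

Start: {q1}
read 2: {q1, q2}
read 2: {q1, q2}
read 2: {q1, q2}
read 2: {q1, q2}
read 1: {q1, q3}
read 2: {q0, q1, q2}
Reachable ∩ accepting = {q1, q2} — nonempty.

accepted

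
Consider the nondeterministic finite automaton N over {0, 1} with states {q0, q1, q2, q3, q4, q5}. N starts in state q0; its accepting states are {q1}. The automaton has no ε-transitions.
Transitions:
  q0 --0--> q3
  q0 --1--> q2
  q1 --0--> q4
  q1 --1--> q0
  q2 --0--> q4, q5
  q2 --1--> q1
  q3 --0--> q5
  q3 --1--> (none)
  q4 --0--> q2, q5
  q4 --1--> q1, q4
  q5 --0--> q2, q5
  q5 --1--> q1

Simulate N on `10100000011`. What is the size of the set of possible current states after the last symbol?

Start: {q0}
read 1: {q2}
read 0: {q4, q5}
read 1: {q1, q4}
read 0: {q2, q4, q5}
read 0: {q2, q4, q5}
read 0: {q2, q4, q5}
read 0: {q2, q4, q5}
read 0: {q2, q4, q5}
read 0: {q2, q4, q5}
read 1: {q1, q4}
read 1: {q0, q1, q4}
Final reachable set {q0, q1, q4} has 3 states.

3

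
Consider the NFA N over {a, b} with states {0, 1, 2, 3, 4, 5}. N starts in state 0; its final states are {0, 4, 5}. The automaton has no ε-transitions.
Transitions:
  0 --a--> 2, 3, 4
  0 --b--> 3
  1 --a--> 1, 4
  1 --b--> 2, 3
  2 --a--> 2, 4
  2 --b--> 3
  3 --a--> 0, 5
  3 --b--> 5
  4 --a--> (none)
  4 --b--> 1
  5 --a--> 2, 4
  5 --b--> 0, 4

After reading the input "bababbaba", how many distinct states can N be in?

6

Start: {0}
read b: {3}
read a: {0, 5}
read b: {0, 3, 4}
read a: {0, 2, 3, 4, 5}
read b: {0, 1, 3, 4, 5}
read b: {0, 1, 2, 3, 4, 5}
read a: {0, 1, 2, 3, 4, 5}
read b: {0, 1, 2, 3, 4, 5}
read a: {0, 1, 2, 3, 4, 5}
Final reachable set {0, 1, 2, 3, 4, 5} has 6 states.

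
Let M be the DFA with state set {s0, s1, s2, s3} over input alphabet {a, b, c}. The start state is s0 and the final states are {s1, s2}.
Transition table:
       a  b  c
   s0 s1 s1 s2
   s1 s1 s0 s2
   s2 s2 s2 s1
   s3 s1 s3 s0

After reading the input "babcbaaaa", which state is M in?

s0 --b--> s1
s1 --a--> s1
s1 --b--> s0
s0 --c--> s2
s2 --b--> s2
s2 --a--> s2
s2 --a--> s2
s2 --a--> s2
s2 --a--> s2

s2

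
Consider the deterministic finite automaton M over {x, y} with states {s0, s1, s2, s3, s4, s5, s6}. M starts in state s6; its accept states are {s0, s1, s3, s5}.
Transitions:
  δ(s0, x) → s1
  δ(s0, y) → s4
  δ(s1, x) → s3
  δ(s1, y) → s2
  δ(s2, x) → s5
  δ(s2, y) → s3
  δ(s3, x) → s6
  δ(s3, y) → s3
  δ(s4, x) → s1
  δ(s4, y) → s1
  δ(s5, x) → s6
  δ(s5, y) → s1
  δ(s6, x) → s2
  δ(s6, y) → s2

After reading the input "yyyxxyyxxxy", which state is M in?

s1

s6 --y--> s2
s2 --y--> s3
s3 --y--> s3
s3 --x--> s6
s6 --x--> s2
s2 --y--> s3
s3 --y--> s3
s3 --x--> s6
s6 --x--> s2
s2 --x--> s5
s5 --y--> s1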